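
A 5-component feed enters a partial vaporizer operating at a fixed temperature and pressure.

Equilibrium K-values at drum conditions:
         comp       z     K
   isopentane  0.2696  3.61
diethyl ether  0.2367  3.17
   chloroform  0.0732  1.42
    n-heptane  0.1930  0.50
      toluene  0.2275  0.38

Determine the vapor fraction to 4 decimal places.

ψ = 0.7975

Material balance + equilibrium reduce to Σ zᵢ(Kᵢ−1)/(1+ψ(Kᵢ−1)) = 0.
Check two-phase: ΣzᵢKᵢ = 2.0105 > 1 and Σzᵢ/Kᵢ = 1.1856 > 1, so g(0) = 1.0105 > 0 and g(1) = -0.1856 < 0.
Newton iteration, ψ⁰ = 0.48:
  ψ = 0.4800: g = 0.26173, g' = -0.8990 → ψ = 0.7711
  ψ = 0.7711: g = 0.02160, g' = -0.8145 → ψ = 0.7977
  ψ = 0.7977: g = -0.00014, g' = -0.8259 → ψ = 0.7975
Converged at ψ = 0.7975.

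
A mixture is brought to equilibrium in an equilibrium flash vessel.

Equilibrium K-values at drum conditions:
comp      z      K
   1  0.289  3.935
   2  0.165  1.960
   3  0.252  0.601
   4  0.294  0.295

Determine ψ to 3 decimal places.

ψ = 0.506

Material balance + equilibrium reduce to Σ zᵢ(Kᵢ−1)/(1+ψ(Kᵢ−1)) = 0.
Check two-phase: ΣzᵢKᵢ = 1.699 > 1 and Σzᵢ/Kᵢ = 1.574 > 1, so g(0) = 0.699 > 0 and g(1) = -0.574 < 0.
Newton–Raphson from ψ = 0.5:
  ψ = 0.500: g = 0.0051, g' = -0.889 → ψ = 0.506
Converged at ψ = 0.506.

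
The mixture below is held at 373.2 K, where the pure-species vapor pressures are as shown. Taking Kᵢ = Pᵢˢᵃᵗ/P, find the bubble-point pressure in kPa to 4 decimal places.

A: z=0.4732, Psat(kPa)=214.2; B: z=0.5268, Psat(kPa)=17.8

At the bubble point ψ → 0, so ΣzᵢKᵢ = 1 with Kᵢ = Pᵢˢᵃᵗ/P ⇒ P = ΣzᵢPᵢˢᵃᵗ.
P = 0.4732·214.2 + 0.5268·17.8 = 110.7365 kPa

Pbub = 110.7365 kPa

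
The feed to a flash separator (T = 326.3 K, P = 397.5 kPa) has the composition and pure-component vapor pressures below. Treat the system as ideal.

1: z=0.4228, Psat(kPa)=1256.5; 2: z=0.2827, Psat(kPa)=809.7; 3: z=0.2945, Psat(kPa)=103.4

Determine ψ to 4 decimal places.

ψ = 0.7697

Raoult's law: Kᵢ = Pᵢˢᵃᵗ/P = Pᵢˢᵃᵗ/397.5.
  K_1 = 1256.5/397.5 = 3.161006, K_2 = 809.7/397.5 = 2.036981, K_3 = 103.4/397.5 = 0.260126
Let ψ = V/F and solve Σ zᵢ(Kᵢ−1)/(1+ψ(Kᵢ−1)) = 0.
Check two-phase: ΣzᵢKᵢ = 1.9889 > 1 and Σzᵢ/Kᵢ = 1.4047 > 1, so g(0) = 0.9889 > 0 and g(1) = -0.4047 < 0.
Newton iteration, ψ⁰ = 0.38:
  ψ = 0.3800: g = 0.40887, g' = -1.0637 → ψ = 0.7644
  ψ = 0.7644: g = 0.00655, g' = -1.2295 → ψ = 0.7697
Converged at ψ = 0.7697.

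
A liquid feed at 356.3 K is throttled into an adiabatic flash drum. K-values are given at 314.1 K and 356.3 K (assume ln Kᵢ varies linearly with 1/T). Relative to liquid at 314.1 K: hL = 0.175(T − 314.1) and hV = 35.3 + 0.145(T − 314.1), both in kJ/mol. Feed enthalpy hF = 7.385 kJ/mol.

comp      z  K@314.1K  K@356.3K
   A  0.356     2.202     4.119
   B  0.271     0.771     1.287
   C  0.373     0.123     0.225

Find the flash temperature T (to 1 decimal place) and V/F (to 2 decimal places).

Adiabatic flash: solve Rachford–Rice at each trial T, then check hF = ψ·hV(T) + (1−ψ)·hL(T).
  T = 314.1 K: K = (2.202, 0.771, 0.123), RR gives ψ = 0.048, H_out = 1.709 kJ/mol
  T = 356.3 K: K = (4.119, 1.287, 0.225), RR gives ψ = 0.526, H_out = 25.289 kJ/mol
  T = 335.2 K: K = (3.072, 1.012, 0.170), RR gives ψ = 0.344, H_out = 15.628 kJ/mol
  T = 324.6 K: K = (2.613, 0.887, 0.145), RR gives ψ = 0.220, H_out = 9.517 kJ/mol
  T = 319.4 K: K = (2.404, 0.828, 0.134), RR gives ψ = 0.143, H_out = 5.945 kJ/mol
  T = 322.0 K: K = (2.507, 0.857, 0.139), RR gives ψ = 0.183, H_out = 7.792 kJ/mol
  T = 320.7 K: K = (2.455, 0.843, 0.137), RR gives ψ = 0.163, H_out = 6.885 kJ/mol
Linear interpolation between T = 320.7 (H_out = 6.885) and T = 322.0 (H_out = 7.792) on hF = 7.385 gives T ≈ 321.4 K, at which ψ = 0.17.

T = 321.4 K, V/F = 0.17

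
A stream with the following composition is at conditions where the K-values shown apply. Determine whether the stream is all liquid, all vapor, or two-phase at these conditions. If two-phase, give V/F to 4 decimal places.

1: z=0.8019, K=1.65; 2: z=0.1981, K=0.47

ΣzᵢKᵢ = 1.4162; Σzᵢ/Kᵢ = 0.9075.
Since Σzᵢ/Kᵢ < 1 the mixture is above its dew point — single vapor phase.

all vapor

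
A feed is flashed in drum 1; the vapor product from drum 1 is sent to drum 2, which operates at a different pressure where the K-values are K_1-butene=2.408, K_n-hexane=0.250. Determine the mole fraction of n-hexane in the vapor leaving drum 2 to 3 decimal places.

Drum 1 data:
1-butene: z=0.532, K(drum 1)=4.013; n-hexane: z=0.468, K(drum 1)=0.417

y_n-hexane (drum 2) = 0.163

Drum 1:
Let ψ₁ = V/F and solve Σ zᵢ(Kᵢ−1)/(1+ψ₁(Kᵢ−1)) = 0.
Check two-phase: ΣzᵢKᵢ = 2.330 > 1 and Σzᵢ/Kᵢ = 1.255 > 1, so g(0) = 1.330 > 0 and g(1) = -0.255 < 0.
Binary case is linear: z₁(K₁−1)(1+ψ₁(K₂−1)) + z₂(K₂−1)(1+ψ₁(K₁−1)) = 0
⇒ ψ₁ = [z₁(K₁−1)+z₂(K₂−1)] / [−(K₁−1)(K₂−1)] = 1.3301/1.7566 = 0.757
Drum-1 compositions:
  1-butene: x = 0.162, y = 0.651
  n-hexane: x = 0.838, y = 0.349
Drum-2 feed = drum-1 vapor: z₂ = (0.6506, 0.3494).
Drum 2:
Rachford–Rice: g(ψ₂) = Σ zᵢ(Kᵢ−1)/(1+ψ₂(Kᵢ−1)) = 0.
Feasibility: ΣzᵢKᵢ = 1.654, Σzᵢ/Kᵢ = 1.668 — both > 1, two phases present.
Iterate (Newton) starting at ψ₂ = 0.5:
  ψ₂ = 0.500: g = 0.1183, g' = -0.947 → ψ₂ = 0.625
  ψ₂ = 0.625: g = -0.0059, g' = -1.061 → ψ₂ = 0.619
Converged at ψ₂ = 0.619.
  1-butene: x = 0.348, y = 0.837
  n-hexane: x = 0.652, y = 0.163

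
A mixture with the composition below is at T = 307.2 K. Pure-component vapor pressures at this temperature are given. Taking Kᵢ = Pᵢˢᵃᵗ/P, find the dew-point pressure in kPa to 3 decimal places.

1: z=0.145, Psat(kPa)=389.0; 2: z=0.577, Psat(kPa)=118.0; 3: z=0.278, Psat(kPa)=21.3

Pdew = 54.602 kPa

At the dew point ψ → 1, so Σzᵢ/Kᵢ = 1 with Kᵢ = Pᵢˢᵃᵗ/P ⇒ 1/P = Σzᵢ/Pᵢˢᵃᵗ.
1/P = 0.145/389.0 + 0.577/118.0 + 0.278/21.3 = 0.018314 ⇒ P = 54.602 kPa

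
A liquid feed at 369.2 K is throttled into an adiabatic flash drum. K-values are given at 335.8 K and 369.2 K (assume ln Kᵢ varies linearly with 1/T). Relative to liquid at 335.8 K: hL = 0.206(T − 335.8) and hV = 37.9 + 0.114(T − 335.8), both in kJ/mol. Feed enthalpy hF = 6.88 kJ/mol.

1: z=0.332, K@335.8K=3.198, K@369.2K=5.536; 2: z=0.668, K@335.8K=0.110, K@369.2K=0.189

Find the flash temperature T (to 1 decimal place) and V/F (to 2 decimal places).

T = 344.6 K, V/F = 0.14

Adiabatic flash: solve Rachford–Rice at each trial T, then check hF = ψ·hV(T) + (1−ψ)·hL(T).
  T = 335.8 K: K = (3.198, 0.110), RR gives ψ = 0.069, H_out = 2.620 kJ/mol
  T = 369.2 K: K = (5.536, 0.189), RR gives ψ = 0.262, H_out = 16.009 kJ/mol
  T = 352.5 K: K = (4.263, 0.146), RR gives ψ = 0.184, H_out = 10.133 kJ/mol
  T = 344.1 K: K = (3.702, 0.127), RR gives ψ = 0.133, H_out = 6.652 kJ/mol
  T = 348.3 K: K = (3.976, 0.136), RR gives ψ = 0.160, H_out = 8.453 kJ/mol
  T = 346.2 K: K = (3.837, 0.132), RR gives ψ = 0.147, H_out = 7.569 kJ/mol
Linear interpolation between T = 344.1 (H_out = 6.652) and T = 346.2 (H_out = 7.569) on hF = 6.88 gives T ≈ 344.6 K, at which ψ = 0.14.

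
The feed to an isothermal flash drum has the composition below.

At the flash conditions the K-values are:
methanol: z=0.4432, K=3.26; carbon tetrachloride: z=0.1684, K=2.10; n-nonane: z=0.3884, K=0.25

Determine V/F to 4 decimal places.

V/F = 0.6059

Newton–Raphson from V/F = 0.5:
  V/F = 0.5000: g = 0.12368, g' = -1.1431 → V/F = 0.6082
  V/F = 0.6082: g = -0.00282, g' = -1.2133 → V/F = 0.6059
Converged at V/F = 0.6059.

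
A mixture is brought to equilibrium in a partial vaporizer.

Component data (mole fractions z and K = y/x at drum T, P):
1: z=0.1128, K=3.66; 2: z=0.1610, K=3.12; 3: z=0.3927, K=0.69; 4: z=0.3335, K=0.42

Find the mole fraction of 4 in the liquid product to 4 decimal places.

x_4 = 0.4066

Rachford–Rice: g(V/F) = Σ zᵢ(Kᵢ−1)/(1+V/F(Kᵢ−1)) = 0.
g(0) = ΣzᵢKᵢ − 1 = 0.3262 and g(1) = 1 − Σzᵢ/Kᵢ = -0.4456, so a root lies in (0, 1).
Iterate (Newton) starting at V/F = 0.45:
  V/F = 0.4500: g = -0.09197, g' = -0.6113 → V/F = 0.2995
  V/F = 0.2995: g = 0.00745, g' = -0.7281 → V/F = 0.3098
  V/F = 0.3098: g = 0.00006, g' = -0.7164 → V/F = 0.3099
Converged at V/F = 0.3099.
Compositions from xᵢ = zᵢ/(1+V/F(Kᵢ−1)), yᵢ = Kᵢxᵢ:
  1: x = 0.0618, y = 0.2263
  2: x = 0.0972, y = 0.3032
  3: x = 0.4344, y = 0.2998
  4: x = 0.4066, y = 0.1708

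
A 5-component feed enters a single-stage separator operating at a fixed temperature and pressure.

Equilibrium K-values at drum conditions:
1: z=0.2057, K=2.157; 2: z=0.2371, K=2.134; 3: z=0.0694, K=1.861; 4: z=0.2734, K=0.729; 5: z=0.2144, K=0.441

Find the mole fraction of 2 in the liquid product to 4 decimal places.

x_2 = 0.1263

Material balance + equilibrium reduce to Σ zᵢ(Kᵢ−1)/(1+ψ(Kᵢ−1)) = 0.
Check two-phase: ΣzᵢKᵢ = 1.3727 > 1 and Σzᵢ/Kᵢ = 1.1050 > 1, so g(0) = 0.3727 > 0 and g(1) = -0.1050 < 0.
Iterate (Newton) starting at ψ = 0.39:
  ψ = 0.3900: g = 0.15904, g' = -0.4408 → ψ = 0.7508
  ψ = 0.7508: g = 0.00934, g' = -0.4174 → ψ = 0.7732
  ψ = 0.7732: g = -0.00005, g' = -0.4218 → ψ = 0.7730
Converged at ψ = 0.7730.
Compositions from xᵢ = zᵢ/(1+ψ(Kᵢ−1)), yᵢ = Kᵢxᵢ:
  1: x = 0.1086, y = 0.2342
  2: x = 0.1263, y = 0.2696
  3: x = 0.0417, y = 0.0775
  4: x = 0.3459, y = 0.2521
  5: x = 0.3776, y = 0.1665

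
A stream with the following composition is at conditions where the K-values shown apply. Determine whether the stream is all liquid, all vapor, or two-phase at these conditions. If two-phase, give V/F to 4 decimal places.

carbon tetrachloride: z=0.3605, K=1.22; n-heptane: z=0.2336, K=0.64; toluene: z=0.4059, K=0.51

ΣzᵢKᵢ = 0.7963; Σzᵢ/Kᵢ = 1.4564.
Since ΣzᵢKᵢ < 1 the mixture is below its bubble point — single liquid phase.

all liquid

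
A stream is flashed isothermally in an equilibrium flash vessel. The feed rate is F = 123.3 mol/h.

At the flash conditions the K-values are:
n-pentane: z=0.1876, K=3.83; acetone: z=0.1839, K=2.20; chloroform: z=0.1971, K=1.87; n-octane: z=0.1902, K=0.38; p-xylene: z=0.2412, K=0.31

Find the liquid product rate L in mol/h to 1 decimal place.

L = 54.1 mol/h

Material balance + equilibrium reduce to Σ zᵢ(Kᵢ−1)/(1+ψ(Kᵢ−1)) = 0.
Feasibility: ΣzᵢKᵢ = 1.6387, Σzᵢ/Kᵢ = 1.5166 — both > 1, two phases present.
Newton iteration, ψ⁰ = 0.5:
  ψ = 0.5000: g = 0.05227, g' = -0.8547 → ψ = 0.5611
  ψ = 0.5611: g = -0.00018, g' = -0.8640 → ψ = 0.5609
Converged at ψ = 0.5609.
Then V = ψ·F = 0.5609·123.3 = 69.2 mol/h and L = F − V = 54.1 mol/h.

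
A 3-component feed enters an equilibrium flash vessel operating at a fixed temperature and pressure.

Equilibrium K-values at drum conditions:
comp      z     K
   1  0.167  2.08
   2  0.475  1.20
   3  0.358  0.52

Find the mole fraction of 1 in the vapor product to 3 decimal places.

y_1 = 0.242

Newton iteration, ψ⁰ = 0.5:
  ψ = 0.500: g = -0.0226, g' = -0.241 → ψ = 0.406
  ψ = 0.406: g = -0.0002, g' = -0.238 → ψ = 0.405
Converged at ψ = 0.405.
Compositions from xᵢ = zᵢ/(1+ψ(Kᵢ−1)), yᵢ = Kᵢxᵢ:
  1: x = 0.116, y = 0.242
  2: x = 0.439, y = 0.527
  3: x = 0.444, y = 0.231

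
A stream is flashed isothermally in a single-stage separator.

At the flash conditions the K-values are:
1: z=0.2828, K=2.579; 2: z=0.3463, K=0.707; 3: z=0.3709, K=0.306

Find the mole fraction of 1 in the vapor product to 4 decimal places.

y_1 = 0.6248

Rachford–Rice: g(ψ) = Σ zᵢ(Kᵢ−1)/(1+ψ(Kᵢ−1)) = 0.
Feasibility: ΣzᵢKᵢ = 1.0877, Σzᵢ/Kᵢ = 1.8116 — both > 1, two phases present.
Iterate (Newton) starting at ψ = 0.5:
  ψ = 0.5000: g = -0.26354, g' = -0.6799 → ψ = 0.1124
  ψ = 0.1124: g = -0.00487, g' = -0.7505 → ψ = 0.1059
Converged at ψ = 0.1059.
Compositions from xᵢ = zᵢ/(1+ψ(Kᵢ−1)), yᵢ = Kᵢxᵢ:
  1: x = 0.2423, y = 0.6248
  2: x = 0.3574, y = 0.2527
  3: x = 0.4003, y = 0.1225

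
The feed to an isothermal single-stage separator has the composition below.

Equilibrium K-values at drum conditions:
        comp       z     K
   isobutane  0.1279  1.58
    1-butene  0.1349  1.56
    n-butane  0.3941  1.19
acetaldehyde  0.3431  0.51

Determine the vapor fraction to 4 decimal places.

Newton iteration, ψ⁰ = 0.59:
  ψ = 0.5900: g = -0.05710, g' = -0.2223 → ψ = 0.3331
  ψ = 0.3331: g = -0.00465, g' = -0.1905 → ψ = 0.3087
  ψ = 0.3087: g = -0.00002, g' = -0.1888 → ψ = 0.3086
Converged at ψ = 0.3086.

ψ = 0.3086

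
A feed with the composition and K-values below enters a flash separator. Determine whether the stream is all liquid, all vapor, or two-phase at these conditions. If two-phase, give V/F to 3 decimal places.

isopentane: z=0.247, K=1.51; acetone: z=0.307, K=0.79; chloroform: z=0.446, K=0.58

ΣzᵢKᵢ = 0.874; Σzᵢ/Kᵢ = 1.321.
Since ΣzᵢKᵢ < 1 the mixture is below its bubble point — single liquid phase.

all liquid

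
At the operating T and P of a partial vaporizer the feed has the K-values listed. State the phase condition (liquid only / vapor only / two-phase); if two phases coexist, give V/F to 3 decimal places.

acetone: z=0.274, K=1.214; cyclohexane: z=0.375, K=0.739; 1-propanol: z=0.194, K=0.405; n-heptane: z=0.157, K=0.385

ΣzᵢKᵢ = 0.749; Σzᵢ/Kᵢ = 1.620.
Since ΣzᵢKᵢ < 1 the mixture is below its bubble point — single liquid phase.

liquid only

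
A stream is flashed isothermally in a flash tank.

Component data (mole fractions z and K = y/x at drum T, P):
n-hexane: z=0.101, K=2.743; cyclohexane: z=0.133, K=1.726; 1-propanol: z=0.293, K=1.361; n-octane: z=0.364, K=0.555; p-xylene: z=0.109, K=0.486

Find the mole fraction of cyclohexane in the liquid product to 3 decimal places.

x_cyclohexane = 0.102

Material balance + equilibrium reduce to Σ zᵢ(Kᵢ−1)/(1+β(Kᵢ−1)) = 0.
Check two-phase: ΣzᵢKᵢ = 1.160 > 1 and Σzᵢ/Kᵢ = 1.209 > 1, so g(0) = 0.160 > 0 and g(1) = -0.209 < 0.
Newton iteration, β⁰ = 0.5:
  β = 0.500: g = -0.0292, g' = -0.324 → β = 0.410
Converged at β = 0.410.
Compositions from xᵢ = zᵢ/(1+β(Kᵢ−1)), yᵢ = Kᵢxᵢ:
  n-hexane: x = 0.059, y = 0.162
  cyclohexane: x = 0.102, y = 0.177
  1-propanol: x = 0.255, y = 0.347
  n-octane: x = 0.445, y = 0.247
  p-xylene: x = 0.138, y = 0.067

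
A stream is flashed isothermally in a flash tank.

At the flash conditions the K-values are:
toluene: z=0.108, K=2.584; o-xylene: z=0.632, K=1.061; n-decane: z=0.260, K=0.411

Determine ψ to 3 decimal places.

Rachford–Rice: g(ψ) = Σ zᵢ(Kᵢ−1)/(1+ψ(Kᵢ−1)) = 0.
g(0) = ΣzᵢKᵢ − 1 = 0.056 and g(1) = 1 − Σzᵢ/Kᵢ = -0.270, so a root lies in (0, 1).
Newton–Raphson from ψ = 0.36:
  ψ = 0.360: g = -0.0477, g' = -0.257 → ψ = 0.175
  ψ = 0.175: g = 0.0014, g' = -0.281 → ψ = 0.180
Converged at ψ = 0.180.

ψ = 0.180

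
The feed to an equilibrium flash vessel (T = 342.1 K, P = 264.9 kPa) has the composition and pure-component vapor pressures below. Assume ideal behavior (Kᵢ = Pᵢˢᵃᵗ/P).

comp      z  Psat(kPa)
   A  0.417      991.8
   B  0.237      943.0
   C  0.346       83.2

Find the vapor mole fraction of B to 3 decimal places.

y_B = 0.271

Raoult's law: Kᵢ = Pᵢˢᵃᵗ/P = Pᵢˢᵃᵗ/264.9.
  K_A = 991.8/264.9 = 3.74405, K_B = 943.0/264.9 = 3.55983, K_C = 83.2/264.9 = 0.31408
Newton iteration, β⁰ = 0.5:
  β = 0.500: g = 0.3873, g' = -1.234 → β = 0.814
  β = 0.814: g = 0.0134, g' = -1.298 → β = 0.824
Converged at β = 0.824.
Compositions from xᵢ = zᵢ/(1+β(Kᵢ−1)), yᵢ = Kᵢxᵢ:
  A: x = 0.128, y = 0.479
  B: x = 0.076, y = 0.271
  C: x = 0.796, y = 0.250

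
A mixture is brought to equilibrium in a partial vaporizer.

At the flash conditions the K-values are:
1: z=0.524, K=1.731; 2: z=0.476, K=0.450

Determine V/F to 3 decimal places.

Binary case is linear: z₁(K₁−1)(1+V/F(K₂−1)) + z₂(K₂−1)(1+V/F(K₁−1)) = 0
⇒ V/F = [z₁(K₁−1)+z₂(K₂−1)] / [−(K₁−1)(K₂−1)] = 0.1212/0.4021 = 0.302

V/F = 0.302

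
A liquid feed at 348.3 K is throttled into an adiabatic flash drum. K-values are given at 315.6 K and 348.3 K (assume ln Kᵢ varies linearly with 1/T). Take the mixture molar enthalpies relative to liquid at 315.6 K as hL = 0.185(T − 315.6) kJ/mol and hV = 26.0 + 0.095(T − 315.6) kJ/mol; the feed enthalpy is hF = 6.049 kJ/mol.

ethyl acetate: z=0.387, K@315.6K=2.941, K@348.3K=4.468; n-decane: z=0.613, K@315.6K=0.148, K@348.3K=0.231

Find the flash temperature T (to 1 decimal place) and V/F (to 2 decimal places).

T = 322.5 K, V/F = 0.19

Adiabatic flash: solve Rachford–Rice at each trial T, then check hF = ψ·hV(T) + (1−ψ)·hL(T).
  T = 315.6 K: K = (2.941, 0.148), RR gives ψ = 0.138, H_out = 3.599 kJ/mol
  T = 348.3 K: K = (4.468, 0.231), RR gives ψ = 0.326, H_out = 13.577 kJ/mol
  T = 332.0 K: K = (3.665, 0.187), RR gives ψ = 0.246, H_out = 9.067 kJ/mol
  T = 323.8 K: K = (3.292, 0.167), RR gives ψ = 0.197, H_out = 6.496 kJ/mol
  T = 319.7 K: K = (3.114, 0.157), RR gives ψ = 0.169, H_out = 5.096 kJ/mol
  T = 321.8 K: K = (3.205, 0.162), RR gives ψ = 0.184, H_out = 5.824 kJ/mol
Linear interpolation between T = 321.8 (H_out = 5.824) and T = 323.8 (H_out = 6.496) on hF = 6.049 gives T ≈ 322.5 K, at which ψ = 0.19.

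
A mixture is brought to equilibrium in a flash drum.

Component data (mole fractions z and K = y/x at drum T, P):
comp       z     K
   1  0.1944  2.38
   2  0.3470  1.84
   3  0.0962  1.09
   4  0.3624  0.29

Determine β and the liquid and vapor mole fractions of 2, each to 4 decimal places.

Material balance + equilibrium reduce to Σ zᵢ(Kᵢ−1)/(1+β(Kᵢ−1)) = 0.
Check two-phase: ΣzᵢKᵢ = 1.3111 > 1 and Σzᵢ/Kᵢ = 1.6082 > 1, so g(0) = 0.3111 > 0 and g(1) = -0.6082 < 0.
Newton–Raphson from β = 0.5:
  β = 0.5000: g = -0.02663, g' = -0.6909 → β = 0.4615
  β = 0.4615: g = -0.00042, g' = -0.6702 → β = 0.4608
Converged at β = 0.4608.
Compositions from xᵢ = zᵢ/(1+β(Kᵢ−1)), yᵢ = Kᵢxᵢ:
  1: x = 0.1188, y = 0.2828
  2: x = 0.2502, y = 0.4603
  3: x = 0.0924, y = 0.1007
  4: x = 0.5386, y = 0.1562

β = 0.4608, x_2 = 0.2502, y_2 = 0.4603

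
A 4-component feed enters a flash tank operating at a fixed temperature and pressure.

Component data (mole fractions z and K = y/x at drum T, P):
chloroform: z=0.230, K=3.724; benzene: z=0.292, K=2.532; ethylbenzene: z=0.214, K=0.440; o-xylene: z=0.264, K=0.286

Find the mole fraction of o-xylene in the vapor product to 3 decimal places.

Newton–Raphson from ψ = 0.41:
  ψ = 0.410: g = 0.1487, g' = -1.022 → ψ = 0.556
  ψ = 0.556: g = 0.0046, g' = -0.981 → ψ = 0.560
Converged at ψ = 0.560.
Compositions from xᵢ = zᵢ/(1+ψ(Kᵢ−1)), yᵢ = Kᵢxᵢ:
  chloroform: x = 0.091, y = 0.339
  benzene: x = 0.157, y = 0.398
  ethylbenzene: x = 0.312, y = 0.137
  o-xylene: x = 0.440, y = 0.126

y_o-xylene = 0.126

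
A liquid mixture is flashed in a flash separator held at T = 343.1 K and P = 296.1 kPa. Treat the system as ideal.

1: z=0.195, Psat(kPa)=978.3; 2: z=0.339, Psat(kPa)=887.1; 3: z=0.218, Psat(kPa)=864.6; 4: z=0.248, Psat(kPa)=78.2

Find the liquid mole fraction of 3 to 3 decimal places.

x_3 = 0.080

Raoult's law: Kᵢ = Pᵢˢᵃᵗ/P = Pᵢˢᵃᵗ/296.1.
  K_1 = 978.3/296.1 = 3.30395, K_2 = 887.1/296.1 = 2.99595, K_3 = 864.6/296.1 = 2.91996, K_4 = 78.2/296.1 = 0.26410
Material balance + equilibrium reduce to Σ zᵢ(Kᵢ−1)/(1+β(Kᵢ−1)) = 0.
g(0) = ΣzᵢKᵢ − 1 = 1.362 and g(1) = 1 − Σzᵢ/Kᵢ = -0.186, so a root lies in (0, 1).
Newton–Raphson from β = 0.51:
  β = 0.510: g = 0.4612, g' = -1.100 → β = 0.929
  β = 0.929: g = -0.0470, g' = -1.718 → β = 0.902
  β = 0.902: g = -0.0020, g' = -1.577 → β = 0.901
Converged at β = 0.901.
Compositions from xᵢ = zᵢ/(1+β(Kᵢ−1)), yᵢ = Kᵢxᵢ:
  1: x = 0.063, y = 0.210
  2: x = 0.121, y = 0.363
  3: x = 0.080, y = 0.233
  4: x = 0.736, y = 0.194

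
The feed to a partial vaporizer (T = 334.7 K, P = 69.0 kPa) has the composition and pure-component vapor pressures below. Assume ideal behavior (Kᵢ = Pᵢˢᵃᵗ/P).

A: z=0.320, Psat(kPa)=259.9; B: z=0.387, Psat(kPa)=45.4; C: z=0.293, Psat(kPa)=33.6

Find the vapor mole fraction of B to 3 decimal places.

y_B = 0.309

Raoult's law: Kᵢ = Pᵢˢᵃᵗ/P = Pᵢˢᵃᵗ/69.0.
  K_A = 259.9/69.0 = 3.76667, K_B = 45.4/69.0 = 0.65797, K_C = 33.6/69.0 = 0.48696
Rachford–Rice: g(ψ) = Σ zᵢ(Kᵢ−1)/(1+ψ(Kᵢ−1)) = 0.
Feasibility: ΣzᵢKᵢ = 1.603, Σzᵢ/Kᵢ = 1.275 — both > 1, two phases present.
Iterate (Newton) starting at ψ = 0.69:
  ψ = 0.690: g = -0.1016, g' = -0.552 → ψ = 0.506
  ψ = 0.506: g = 0.0059, g' = -0.632 → ψ = 0.515
Converged at ψ = 0.515.
Compositions from xᵢ = zᵢ/(1+ψ(Kᵢ−1)), yᵢ = Kᵢxᵢ:
  A: x = 0.132, y = 0.497
  B: x = 0.470, y = 0.309
  C: x = 0.398, y = 0.194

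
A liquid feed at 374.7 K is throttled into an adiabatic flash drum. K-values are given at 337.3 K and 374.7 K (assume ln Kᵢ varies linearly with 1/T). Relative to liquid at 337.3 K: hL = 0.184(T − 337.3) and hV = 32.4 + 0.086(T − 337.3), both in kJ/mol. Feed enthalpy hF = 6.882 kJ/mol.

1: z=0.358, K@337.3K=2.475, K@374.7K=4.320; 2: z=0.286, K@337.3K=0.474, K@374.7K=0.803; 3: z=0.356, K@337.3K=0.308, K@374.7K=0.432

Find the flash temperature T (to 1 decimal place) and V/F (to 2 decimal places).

T = 340.6 K, V/F = 0.20

Adiabatic flash: solve Rachford–Rice at each trial T, then check hF = ψ·hV(T) + (1−ψ)·hL(T).
  T = 337.3 K: K = (2.475, 0.474, 0.308), RR gives ψ = 0.143, H_out = 4.633 kJ/mol
  T = 374.7 K: K = (4.320, 0.803, 0.432), RR gives ψ = 0.637, H_out = 25.198 kJ/mol
  T = 356.0 K: K = (3.318, 0.626, 0.368), RR gives ψ = 0.404, H_out = 15.799 kJ/mol
  T = 346.6 K: K = (2.875, 0.546, 0.337), RR gives ψ = 0.282, H_out = 10.594 kJ/mol
  T = 342.0 K: K = (2.672, 0.510, 0.323), RR gives ψ = 0.217, H_out = 7.783 kJ/mol
  T = 339.6 K: K = (2.570, 0.491, 0.315), RR gives ψ = 0.180, H_out = 6.216 kJ/mol
Linear interpolation between T = 339.6 (H_out = 6.216) and T = 342.0 (H_out = 7.783) on hF = 6.882 gives T ≈ 340.6 K, at which ψ = 0.20.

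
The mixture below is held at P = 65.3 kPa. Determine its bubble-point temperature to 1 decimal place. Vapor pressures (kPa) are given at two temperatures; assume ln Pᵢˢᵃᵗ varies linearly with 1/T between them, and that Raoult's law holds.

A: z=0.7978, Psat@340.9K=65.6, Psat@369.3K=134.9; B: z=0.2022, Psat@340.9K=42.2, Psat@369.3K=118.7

Bubble-point temperature: ΣzᵢPᵢˢᵃᵗ(T) = P. Interpolate ln Pᵢˢᵃᵗ = aᵢ + bᵢ/T.
  T = 340.9 K: ΣzᵢPᵢˢᵃᵗ = 60.87 kPa
  T = 369.3 K: ΣzᵢPᵢˢᵃᵗ = 131.62 kPa
  T = 355.1 K: ΣzᵢPᵢˢᵃᵗ = 90.75 kPa
  T = 348.0 K: ΣzᵢPᵢˢᵃᵗ = 74.59 kPa
  T = 344.4 K: ΣzᵢPᵢˢᵃᵗ = 67.35 kPa
  T = 342.6 K: ΣzᵢPᵢˢᵃᵗ = 63.95 kPa
Interpolating between 342.6 K and 344.4 K gives T ≈ 343.3 K.

T = 343.3 K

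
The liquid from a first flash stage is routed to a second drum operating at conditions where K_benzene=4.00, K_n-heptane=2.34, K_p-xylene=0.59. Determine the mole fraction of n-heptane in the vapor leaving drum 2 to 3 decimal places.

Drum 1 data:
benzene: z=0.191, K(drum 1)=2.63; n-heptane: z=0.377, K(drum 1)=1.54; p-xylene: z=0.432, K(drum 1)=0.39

Drum 1:
Iterate (Newton) starting at ψ₁ = 0.36:
  ψ₁ = 0.360: g = 0.0290, g' = -0.543 → ψ₁ = 0.413
Converged at ψ₁ = 0.413.
Drum-1 compositions:
  benzene: x = 0.114, y = 0.300
  n-heptane: x = 0.308, y = 0.475
  p-xylene: x = 0.578, y = 0.225
Drum-2 feed = drum-1 liquid: z₂ = (0.1141, 0.3082, 0.5777).
Drum 2:
Rachford–Rice: g(ψ₂) = Σ zᵢ(Kᵢ−1)/(1+ψ₂(Kᵢ−1)) = 0.
Feasibility: ΣzᵢKᵢ = 1.518, Σzᵢ/Kᵢ = 1.139 — both > 1, two phases present.
Newton–Raphson from ψ₂ = 0.5:
  ψ₂ = 0.500: g = 0.0863, g' = -0.516 → ψ₂ = 0.667
  ψ₂ = 0.667: g = 0.0061, g' = -0.452 → ψ₂ = 0.681
Converged at ψ₂ = 0.681.
  benzene: x = 0.038, y = 0.150
  n-heptane: x = 0.161, y = 0.377
  p-xylene: x = 0.801, y = 0.473

y_n-heptane (drum 2) = 0.377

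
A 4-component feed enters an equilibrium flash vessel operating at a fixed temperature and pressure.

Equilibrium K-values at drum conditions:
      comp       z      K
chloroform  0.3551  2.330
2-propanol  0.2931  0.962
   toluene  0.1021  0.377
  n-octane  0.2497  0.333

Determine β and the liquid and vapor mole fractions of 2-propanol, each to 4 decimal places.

β = 0.3726, x_2-propanol = 0.2973, y_2-propanol = 0.2860

Let β = V/F and solve Σ zᵢ(Kᵢ−1)/(1+β(Kᵢ−1)) = 0.
g(0) = ΣzᵢKᵢ − 1 = 0.2310 and g(1) = 1 − Σzᵢ/Kᵢ = -0.4778, so a root lies in (0, 1).
Iterate (Newton) starting at β = 0.5:
  β = 0.5000: g = -0.06997, g' = -0.5607 → β = 0.3752
  β = 0.3752: g = -0.00139, g' = -0.5451 → β = 0.3726
Converged at β = 0.3726.
Compositions from xᵢ = zᵢ/(1+β(Kᵢ−1)), yᵢ = Kᵢxᵢ:
  chloroform: x = 0.2374, y = 0.5532
  2-propanol: x = 0.2973, y = 0.2860
  toluene: x = 0.1330, y = 0.0501
  n-octane: x = 0.3323, y = 0.1107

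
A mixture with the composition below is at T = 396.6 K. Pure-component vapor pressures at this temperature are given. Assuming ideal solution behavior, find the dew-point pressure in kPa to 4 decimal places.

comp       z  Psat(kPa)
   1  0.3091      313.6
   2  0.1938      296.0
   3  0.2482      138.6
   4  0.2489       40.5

Pdew = 104.4188 kPa

At the dew point ψ → 1, so Σzᵢ/Kᵢ = 1 with Kᵢ = Pᵢˢᵃᵗ/P ⇒ 1/P = Σzᵢ/Pᵢˢᵃᵗ.
1/P = 0.3091/313.6 + 0.1938/296.0 + 0.2482/138.6 + 0.2489/40.5 = 0.0095768 ⇒ P = 104.4188 kPa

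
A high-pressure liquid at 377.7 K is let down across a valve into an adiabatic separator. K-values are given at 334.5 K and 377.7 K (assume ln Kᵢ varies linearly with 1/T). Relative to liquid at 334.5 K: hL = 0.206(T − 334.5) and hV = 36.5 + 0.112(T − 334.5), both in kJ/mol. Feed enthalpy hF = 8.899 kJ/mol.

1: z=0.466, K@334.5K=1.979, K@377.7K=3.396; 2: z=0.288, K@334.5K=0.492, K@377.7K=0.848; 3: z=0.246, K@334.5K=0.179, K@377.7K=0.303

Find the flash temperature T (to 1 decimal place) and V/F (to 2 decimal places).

T = 337.8 K, V/F = 0.23

Adiabatic flash: solve Rachford–Rice at each trial T, then check hF = ψ·hV(T) + (1−ψ)·hL(T).
  T = 334.5 K: K = (1.979, 0.492, 0.179), RR gives ψ = 0.164, H_out = 5.992 kJ/mol
  T = 377.7 K: K = (3.396, 0.848, 0.303), RR gives ψ = 0.739, H_out = 32.875 kJ/mol
  T = 356.1 K: K = (2.635, 0.657, 0.237), RR gives ψ = 0.495, H_out = 21.519 kJ/mol
  T = 345.3 K: K = (2.294, 0.571, 0.207), RR gives ψ = 0.349, H_out = 14.619 kJ/mol
  T = 339.9 K: K = (2.133, 0.531, 0.193), RR gives ψ = 0.264, H_out = 10.600 kJ/mol
  T = 337.2 K: K = (2.055, 0.511, 0.186), RR gives ψ = 0.216, H_out = 8.384 kJ/mol
  T = 338.5 K: K = (2.093, 0.520, 0.189), RR gives ψ = 0.239, H_out = 9.471 kJ/mol
Linear interpolation between T = 337.2 (H_out = 8.384) and T = 338.5 (H_out = 9.471) on hF = 8.899 gives T ≈ 337.8 K, at which ψ = 0.23.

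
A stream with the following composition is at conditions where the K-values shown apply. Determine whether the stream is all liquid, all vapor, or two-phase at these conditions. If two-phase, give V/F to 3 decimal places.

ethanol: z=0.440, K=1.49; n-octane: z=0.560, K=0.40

all liquid

ΣzᵢKᵢ = 0.880; Σzᵢ/Kᵢ = 1.695.
Since ΣzᵢKᵢ < 1 the mixture is below its bubble point — single liquid phase.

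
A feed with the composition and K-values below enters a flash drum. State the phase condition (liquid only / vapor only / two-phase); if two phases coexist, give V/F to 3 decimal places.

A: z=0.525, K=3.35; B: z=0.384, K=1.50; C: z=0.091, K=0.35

vapor only

ΣzᵢKᵢ = 2.367; Σzᵢ/Kᵢ = 0.673.
Since Σzᵢ/Kᵢ < 1 the mixture is above its dew point — single vapor phase.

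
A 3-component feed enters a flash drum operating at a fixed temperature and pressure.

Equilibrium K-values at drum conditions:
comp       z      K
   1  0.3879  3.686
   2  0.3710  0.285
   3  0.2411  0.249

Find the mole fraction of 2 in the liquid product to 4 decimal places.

Let ψ = V/F and solve Σ zᵢ(Kᵢ−1)/(1+ψ(Kᵢ−1)) = 0.
g(0) = ΣzᵢKᵢ − 1 = 0.5956 and g(1) = 1 − Σzᵢ/Kᵢ = -1.3753, so a root lies in (0, 1).
Newton–Raphson from ψ = 0.5:
  ψ = 0.5000: g = -0.25812, g' = -1.3179 → ψ = 0.3041
  ψ = 0.3041: g = -0.00021, g' = -1.3859 → ψ = 0.3040
Converged at ψ = 0.3040.
Compositions from xᵢ = zᵢ/(1+ψ(Kᵢ−1)), yᵢ = Kᵢxᵢ:
  1: x = 0.2135, y = 0.7871
  2: x = 0.4740, y = 0.1351
  3: x = 0.3124, y = 0.0778

x_2 = 0.4740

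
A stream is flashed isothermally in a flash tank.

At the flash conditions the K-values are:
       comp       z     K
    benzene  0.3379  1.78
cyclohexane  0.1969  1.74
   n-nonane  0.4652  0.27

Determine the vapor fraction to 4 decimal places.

Let ψ = V/F and solve Σ zᵢ(Kᵢ−1)/(1+ψ(Kᵢ−1)) = 0.
g(0) = ΣzᵢKᵢ − 1 = 0.0697 and g(1) = 1 − Σzᵢ/Kᵢ = -1.0260, so a root lies in (0, 1).
Newton–Raphson from ψ = 0.59:
  ψ = 0.5900: g = -0.31459, g' = -0.9136 → ψ = 0.2456
  ψ = 0.2456: g = -0.06932, g' = -0.5901 → ψ = 0.1282
  ψ = 0.1282: g = -0.00195, g' = -0.5616 → ψ = 0.1247
Converged at ψ = 0.1247.

ψ = 0.1247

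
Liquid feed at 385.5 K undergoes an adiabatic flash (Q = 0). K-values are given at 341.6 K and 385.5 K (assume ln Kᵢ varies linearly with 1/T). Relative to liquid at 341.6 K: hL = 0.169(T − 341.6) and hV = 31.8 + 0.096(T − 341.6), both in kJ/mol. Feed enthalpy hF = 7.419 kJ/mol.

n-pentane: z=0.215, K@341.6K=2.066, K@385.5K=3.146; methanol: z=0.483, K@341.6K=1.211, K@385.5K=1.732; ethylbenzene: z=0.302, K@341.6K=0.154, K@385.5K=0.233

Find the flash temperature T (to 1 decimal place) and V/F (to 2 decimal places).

Adiabatic flash: solve Rachford–Rice at each trial T, then check hF = ψ·hV(T) + (1−ψ)·hL(T).
  T = 341.6 K: K = (2.066, 1.211, 0.154), RR gives ψ = 0.158, H_out = 5.016 kJ/mol
  T = 385.5 K: K = (3.146, 1.732, 0.233), RR gives ψ = 0.619, H_out = 25.133 kJ/mol
  T = 363.6 K: K = (2.583, 1.465, 0.192), RR gives ψ = 0.451, H_out = 17.340 kJ/mol
  T = 352.6 K: K = (2.318, 1.336, 0.172), RR gives ψ = 0.330, H_out = 12.073 kJ/mol
  T = 347.1 K: K = (2.190, 1.273, 0.163), RR gives ψ = 0.252, H_out = 8.837 kJ/mol
  T = 344.4 K: K = (2.129, 1.242, 0.159), RR gives ψ = 0.208, H_out = 7.045 kJ/mol
  T = 345.8 K: K = (2.161, 1.258, 0.161), RR gives ψ = 0.231, H_out = 7.993 kJ/mol
  T = 345.1 K: K = (2.145, 1.250, 0.160), RR gives ψ = 0.220, H_out = 7.524 kJ/mol
Linear interpolation between T = 344.4 (H_out = 7.045) and T = 345.1 (H_out = 7.524) on hF = 7.419 gives T ≈ 344.9 K, at which ψ = 0.22.

T = 344.9 K, V/F = 0.22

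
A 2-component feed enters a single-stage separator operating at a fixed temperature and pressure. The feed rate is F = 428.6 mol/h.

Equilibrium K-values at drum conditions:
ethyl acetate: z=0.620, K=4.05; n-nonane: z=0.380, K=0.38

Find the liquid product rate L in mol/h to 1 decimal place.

Newton iteration, ψ⁰ = 0.67:
  ψ = 0.670: g = 0.2183, g' = -1.050 → ψ = 0.878
  ψ = 0.878: g = -0.0028, g' = -1.130 → ψ = 0.875
Converged at ψ = 0.875.
Then V = ψ·F = 0.8754·428.6 = 375.2 mol/h and L = F − V = 53.4 mol/h.

L = 53.4 mol/h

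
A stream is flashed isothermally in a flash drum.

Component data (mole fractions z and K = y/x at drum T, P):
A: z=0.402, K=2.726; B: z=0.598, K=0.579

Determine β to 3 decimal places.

β = 0.608

Iterate (Newton) starting at β = 0.5:
  β = 0.500: g = 0.0536, g' = -0.515 → β = 0.604
  β = 0.604: g = 0.0021, g' = -0.478 → β = 0.608
Converged at β = 0.608.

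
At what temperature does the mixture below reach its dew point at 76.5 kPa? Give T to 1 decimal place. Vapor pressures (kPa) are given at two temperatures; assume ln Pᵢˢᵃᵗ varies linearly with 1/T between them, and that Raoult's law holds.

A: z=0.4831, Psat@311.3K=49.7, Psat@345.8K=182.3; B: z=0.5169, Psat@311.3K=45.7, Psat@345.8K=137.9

T = 324.2 K

Dew-point temperature: Σzᵢ·P/Pᵢˢᵃᵗ(T) = 1. Interpolate ln Pᵢˢᵃᵗ = aᵢ + bᵢ/T.
  T = 311.3 K: ΣzᵢP/Pᵢˢᵃᵗ = 1.6089
  T = 345.8 K: ΣzᵢP/Pᵢˢᵃᵗ = 0.4895
  T = 328.6 K: ΣzᵢP/Pᵢˢᵃᵗ = 0.8576
  T = 320.0 K: ΣzᵢP/Pᵢˢᵃᵗ = 1.1622
  T = 324.3 K: ΣzᵢP/Pᵢˢᵃᵗ = 0.9963
  T = 322.1 K: ΣzᵢP/Pᵢˢᵃᵗ = 1.0774
Interpolating between 322.1 K and 324.3 K gives T ≈ 324.2 K.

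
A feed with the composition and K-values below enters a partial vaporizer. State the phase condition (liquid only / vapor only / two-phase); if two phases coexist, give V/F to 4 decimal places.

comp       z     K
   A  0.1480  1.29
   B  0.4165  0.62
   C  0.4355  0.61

liquid only

ΣzᵢKᵢ = 0.7148; Σzᵢ/Kᵢ = 1.5004.
Since ΣzᵢKᵢ < 1 the mixture is below its bubble point — single liquid phase.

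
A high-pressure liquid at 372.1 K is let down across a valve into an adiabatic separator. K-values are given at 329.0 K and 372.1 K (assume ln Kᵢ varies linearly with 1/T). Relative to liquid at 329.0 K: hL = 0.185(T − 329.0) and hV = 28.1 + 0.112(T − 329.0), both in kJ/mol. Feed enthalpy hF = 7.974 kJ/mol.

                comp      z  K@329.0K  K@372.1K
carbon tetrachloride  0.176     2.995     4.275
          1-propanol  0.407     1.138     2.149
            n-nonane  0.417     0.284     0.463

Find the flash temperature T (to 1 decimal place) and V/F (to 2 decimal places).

T = 335.2 K, V/F = 0.25

Adiabatic flash: solve Rachford–Rice at each trial T, then check hF = ψ·hV(T) + (1−ψ)·hL(T).
  T = 329.0 K: K = (2.995, 1.138, 0.284), RR gives ψ = 0.137, H_out = 3.843 kJ/mol
  T = 372.1 K: K = (4.275, 2.149, 0.463), RR gives ψ = 0.816, H_out = 28.325 kJ/mol
  T = 350.6 K: K = (3.619, 1.596, 0.368), RR gives ψ = 0.502, H_out = 17.314 kJ/mol
  T = 339.8 K: K = (3.302, 1.355, 0.325), RR gives ψ = 0.326, H_out = 10.896 kJ/mol
  T = 334.4 K: K = (3.147, 1.243, 0.304), RR gives ψ = 0.232, H_out = 7.425 kJ/mol
  T = 337.1 K: K = (3.224, 1.298, 0.314), RR gives ψ = 0.279, H_out = 9.179 kJ/mol
  T = 335.8 K: K = (3.187, 1.272, 0.309), RR gives ψ = 0.256, H_out = 8.338 kJ/mol
Linear interpolation between T = 334.4 (H_out = 7.425) and T = 335.8 (H_out = 8.338) on hF = 7.974 gives T ≈ 335.2 K, at which ψ = 0.25.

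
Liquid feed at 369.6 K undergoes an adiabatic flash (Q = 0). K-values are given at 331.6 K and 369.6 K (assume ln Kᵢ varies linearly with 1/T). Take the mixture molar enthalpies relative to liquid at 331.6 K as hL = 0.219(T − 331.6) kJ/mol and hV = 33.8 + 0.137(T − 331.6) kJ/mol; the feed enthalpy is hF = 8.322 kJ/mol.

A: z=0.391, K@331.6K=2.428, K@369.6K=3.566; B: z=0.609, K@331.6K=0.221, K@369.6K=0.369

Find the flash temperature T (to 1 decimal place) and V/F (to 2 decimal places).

T = 342.8 K, V/F = 0.18

Adiabatic flash: solve Rachford–Rice at each trial T, then check hF = ψ·hV(T) + (1−ψ)·hL(T).
  T = 331.6 K: K = (2.428, 0.221), RR gives ψ = 0.075, H_out = 2.550 kJ/mol
  T = 369.6 K: K = (3.566, 0.369), RR gives ψ = 0.382, H_out = 20.053 kJ/mol
  T = 350.6 K: K = (2.973, 0.290), RR gives ψ = 0.242, H_out = 11.955 kJ/mol
  T = 341.1 K: K = (2.694, 0.254), RR gives ψ = 0.165, H_out = 7.518 kJ/mol
  T = 345.9 K: K = (2.834, 0.272), RR gives ψ = 0.205, H_out = 9.810 kJ/mol
  T = 343.5 K: K = (2.764, 0.263), RR gives ψ = 0.185, H_out = 8.679 kJ/mol
Linear interpolation between T = 341.1 (H_out = 7.518) and T = 343.5 (H_out = 8.679) on hF = 8.322 gives T ≈ 342.8 K, at which ψ = 0.18.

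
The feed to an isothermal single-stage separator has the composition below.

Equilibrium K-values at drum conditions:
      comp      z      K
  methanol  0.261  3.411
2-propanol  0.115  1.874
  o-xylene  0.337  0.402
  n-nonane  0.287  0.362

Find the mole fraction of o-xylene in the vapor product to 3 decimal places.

Material balance + equilibrium reduce to Σ zᵢ(Kᵢ−1)/(1+V/F(Kᵢ−1)) = 0.
Feasibility: ΣzᵢKᵢ = 1.345, Σzᵢ/Kᵢ = 1.769 — both > 1, two phases present.
Newton–Raphson from V/F = 0.32:
  V/F = 0.320: g = -0.0455, g' = -0.906 → V/F = 0.270
  V/F = 0.270: g = 0.0012, g' = -0.956 → V/F = 0.271
Converged at V/F = 0.271.
Compositions from xᵢ = zᵢ/(1+V/F(Kᵢ−1)), yᵢ = Kᵢxᵢ:
  methanol: x = 0.158, y = 0.538
  2-propanol: x = 0.093, y = 0.174
  o-xylene: x = 0.402, y = 0.162
  n-nonane: x = 0.347, y = 0.126

y_o-xylene = 0.162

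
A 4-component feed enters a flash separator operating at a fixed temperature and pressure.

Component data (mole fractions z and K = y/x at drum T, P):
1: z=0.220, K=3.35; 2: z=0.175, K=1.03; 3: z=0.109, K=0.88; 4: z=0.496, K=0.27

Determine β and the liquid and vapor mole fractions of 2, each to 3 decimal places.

β = 0.118, x_2 = 0.174, y_2 = 0.180

Let β = V/F and solve Σ zᵢ(Kᵢ−1)/(1+β(Kᵢ−1)) = 0.
Check two-phase: ΣzᵢKᵢ = 1.147 > 1 and Σzᵢ/Kᵢ = 2.196 > 1, so g(0) = 0.147 > 0 and g(1) = -1.196 < 0.
Newton iteration, β⁰ = 0.6:
  β = 0.600: g = -0.4387, g' = -1.048 → β = 0.181
  β = 0.181: g = -0.0630, g' = -0.950 → β = 0.115
  β = 0.115: g = 0.0036, g' = -1.070 → β = 0.118
Converged at β = 0.118.
Compositions from xᵢ = zᵢ/(1+β(Kᵢ−1)), yᵢ = Kᵢxᵢ:
  1: x = 0.172, y = 0.576
  2: x = 0.174, y = 0.180
  3: x = 0.111, y = 0.097
  4: x = 0.543, y = 0.147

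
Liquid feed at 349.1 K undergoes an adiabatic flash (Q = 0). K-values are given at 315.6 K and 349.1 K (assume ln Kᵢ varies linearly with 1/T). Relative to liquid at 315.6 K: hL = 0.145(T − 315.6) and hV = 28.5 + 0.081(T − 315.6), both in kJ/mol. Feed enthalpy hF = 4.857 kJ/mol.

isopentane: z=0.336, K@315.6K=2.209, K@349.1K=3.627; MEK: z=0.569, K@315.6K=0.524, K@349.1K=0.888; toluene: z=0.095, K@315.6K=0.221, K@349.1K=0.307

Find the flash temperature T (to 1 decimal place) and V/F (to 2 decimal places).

Adiabatic flash: solve Rachford–Rice at each trial T, then check hF = ψ·hV(T) + (1−ψ)·hL(T).
  T = 315.6 K: K = (2.209, 0.524, 0.221), RR gives ψ = 0.096, H_out = 2.744 kJ/mol
  T = 349.1 K: K = (3.627, 0.888, 0.307), RR gives ψ = 0.930, H_out = 29.370 kJ/mol
  T = 332.4 K: K = (2.868, 0.692, 0.263), RR gives ψ = 0.512, H_out = 16.484 kJ/mol
  T = 324.0 K: K = (2.526, 0.604, 0.242), RR gives ψ = 0.305, H_out = 9.747 kJ/mol
  T = 319.8 K: K = (2.364, 0.563, 0.231), RR gives ψ = 0.202, H_out = 6.325 kJ/mol
  T = 317.7 K: K = (2.286, 0.543, 0.226), RR gives ψ = 0.150, H_out = 4.563 kJ/mol
  T = 318.8 K: K = (2.327, 0.554, 0.229), RR gives ψ = 0.178, H_out = 5.492 kJ/mol
Linear interpolation between T = 317.7 (H_out = 4.563) and T = 318.8 (H_out = 5.492) on hF = 4.857 gives T ≈ 318.0 K, at which ψ = 0.16.

T = 318.0 K, V/F = 0.16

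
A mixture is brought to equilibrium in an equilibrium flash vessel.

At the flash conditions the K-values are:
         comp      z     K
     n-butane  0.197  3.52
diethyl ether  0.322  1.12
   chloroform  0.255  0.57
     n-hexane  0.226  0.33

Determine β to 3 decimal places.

β = 0.307

Rachford–Rice: g(β) = Σ zᵢ(Kᵢ−1)/(1+β(Kᵢ−1)) = 0.
Feasibility: ΣzᵢKᵢ = 1.274, Σzᵢ/Kᵢ = 1.476 — both > 1, two phases present.
Newton iteration, β⁰ = 0.5:
  β = 0.500: g = -0.1113, g' = -0.555 → β = 0.300
  β = 0.300: g = 0.0049, g' = -0.632 → β = 0.307
Converged at β = 0.307.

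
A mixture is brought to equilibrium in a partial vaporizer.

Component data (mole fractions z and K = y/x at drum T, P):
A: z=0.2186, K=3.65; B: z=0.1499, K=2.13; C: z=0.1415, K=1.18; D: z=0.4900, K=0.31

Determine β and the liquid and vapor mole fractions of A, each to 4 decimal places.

Material balance + equilibrium reduce to Σ zᵢ(Kᵢ−1)/(1+β(Kᵢ−1)) = 0.
Check two-phase: ΣzᵢKᵢ = 1.4360 > 1 and Σzᵢ/Kᵢ = 1.8308 > 1, so g(0) = 0.4360 > 0 and g(1) = -0.8308 < 0.
Newton–Raphson from β = 0.5:
  β = 0.5000: g = -0.13542, g' = -0.9098 → β = 0.3511
  β = 0.3511: g = -0.00092, g' = -0.9204 → β = 0.3501
Converged at β = 0.3501.
Compositions from xᵢ = zᵢ/(1+β(Kᵢ−1)), yᵢ = Kᵢxᵢ:
  A: x = 0.1134, y = 0.4139
  B: x = 0.1074, y = 0.2288
  C: x = 0.1331, y = 0.1571
  D: x = 0.6461, y = 0.2003

β = 0.3501, x_A = 0.1134, y_A = 0.4139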